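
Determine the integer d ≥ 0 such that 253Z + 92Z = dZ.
(253, 92) = (23); d = 23

In the PID Z, (a, b) is generated by gcd(a, b). Compute gcd(253, 92) with the extended Euclidean algorithm, tracking rows (r, s, t) with s·253 + t·92 = r:
  row A: (253, 1, 0)   [1·253 + 0·92 = 253]
  row B: (92, 0, 1)   [0·253 + 1·92 = 92]
  253 = 2·92 + 69   → row C = row A − 2·row B = (69, 1, −2)   [check: 1·253 − 2·92 = 69]
  92 = 1·69 + 23   → row D = row B − 1·row C = (23, −1, 3)   [check: −1·253 + 3·92 = 23]
  69 = 3·23 + 0   → remainder 0, stop. gcd = 23 (last nonzero row D).
So gcd(253, 92) = 23, with Bézout identity −1·253 + 3·92 = 23. Containment (⊇): the Bézout identity exhibits 23 as an element of (253, 92), giving (23) ⊆ (253, 92). Containment (⊆): since 23 | 253 and 23 | 92 (253 = 23·11, 92 = 23·4), every Z-linear combination of 253 and 92 is divisible by 23, so (253, 92) ⊆ (23). Therefore (253, 92) = (23), d = 23.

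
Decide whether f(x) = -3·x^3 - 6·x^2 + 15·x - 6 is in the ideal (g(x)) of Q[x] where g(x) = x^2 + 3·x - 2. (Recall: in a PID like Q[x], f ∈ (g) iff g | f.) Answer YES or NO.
In Q[x] the ideal (g) consists of all multiples of g, so f ∈ (g) iff g | f, i.e. iff the remainder of f on division by g is 0. Divide f by g (g is monic, so eliminate the leading term of the running remainder at each step):
  leading term -3·x^3: subtract (-3·x)·g(x) = -3·x^3 - 9·x^2 + 6·x, leaving 3·x^2 + 9·x - 6
  leading term 3·x^2: subtract (3)·g(x) = 3·x^2 + 9·x - 6, leaving 0
The remainder is 0, so f(x) = g(x) · h(x) with h(x) = 3 - 3·x. Hence g | f, i.e. f ∈ (g).

Final answer: YES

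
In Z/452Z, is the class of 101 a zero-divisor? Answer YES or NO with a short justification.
NO

gcd(101, 452) = 1, so 101 is a unit in Z/452Z (it has a multiplicative inverse). A unit cannot be a zero-divisor: if 101·b ≡ 0 then multiplying both sides by 101^(−1) gives b ≡ 0. So 101 is not a zero-divisor.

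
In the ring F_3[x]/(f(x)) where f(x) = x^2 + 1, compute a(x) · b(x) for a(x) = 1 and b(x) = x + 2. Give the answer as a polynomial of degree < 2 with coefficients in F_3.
a · b ≡ x + 2 (mod f(x))

Multiply as integer polynomials: a · b = x + 2. Reducing coefficients mod 3: a · b ≡ x + 2. This already has degree < 2, so no reduction by f is needed. Hence a · b ≡ x + 2 in F_3[x]/(f).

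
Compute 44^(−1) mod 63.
Apply the extended Euclidean algorithm to (63, 44), tracking rows (r, s, t) with s·63 + t·44 = r. Each division r_prev = q·r_cur + r_new produces the new row as (previous row) − q·(current row):
  row A: (63, 1, 0)   [1·63 + 0·44 = 63]
  row B: (44, 0, 1)   [0·63 + 1·44 = 44]
  63 = 1·44 + 19   → row C = row A − 1·row B = (19, 1, −1)   [check: 1·63 − 1·44 = 19]
  44 = 2·19 + 6   → row D = row B − 2·row C = (6, −2, 3)   [check: −2·63 + 3·44 = 6]
  19 = 3·6 + 1   → row E = row C − 3·row D = (1, 7, −10)   [check: 7·63 − 10·44 = 1]
  6 = 6·1 + 0   → remainder 0, stop. gcd = 1 (last nonzero row E).
The gcd is 1, so 44 is invertible mod 63. The last nonzero row gives 7·63 − 10·44 = 1, so t = −10. So 44^(−1) ≡ −10 ≡ 53 (mod 63). Verify: 44 · 53 = 2332 ≡ 1 (mod 63). ✓

Final answer: 44^(−1) ≡ 53 (mod 63)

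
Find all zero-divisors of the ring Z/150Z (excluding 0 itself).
nonzero zero-divisors of Z/150Z = {2, 3, 4, 5, 6, 8, 9, 10, 12, 14, 15, 16, 18, 20, 21, 22, 24, 25, 26, 27, 28, 30, 32, 33, 34, 35, 36, 38, 39, 40, 42, 44, 45, 46, 48, 50, 51, 52, 54, 55, 56, 57, 58, 60, 62, 63, 64, 65, 66, 68, 69, 70, 72, 74, 75, 76, 78, 80, 81, 82, 84, 85, 86, 87, 88, 90, 92, 93, 94, 95, 96, 98, 99, 100, 102, 104, 105, 106, 108, 110, 111, 112, 114, 115, 116, 117, 118, 120, 122, 123, 124, 125, 126, 128, 129, 130, 132, 134, 135, 136, 138, 140, 141, 142, 144, 145, 146, 147, 148}

An element a ∈ Z/150Z (with a ≠ 0) is a zero-divisor iff gcd(a, 150) > 1 (because a is a unit precisely when gcd(a, n) = 1, and in Z/nZ every nonzero, non-unit element is a zero-divisor). Scan a = 1, ..., 149 and keep those with gcd(a, 150) > 1:
  gcd(2, 150) = 2, gcd(3, 150) = 3, gcd(4, 150) = 2, gcd(5, 150) = 5, gcd(6, 150) = 6, gcd(8, 150) = 2, gcd(9, 150) = 3, gcd(10, 150) = 10, gcd(12, 150) = 6, gcd(14, 150) = 2, gcd(15, 150) = 15, gcd(16, 150) = 2, gcd(18, 150) = 6, gcd(20, 150) = 10, gcd(21, 150) = 3, gcd(22, 150) = 2, gcd(24, 150) = 6, gcd(25, 150) = 25, gcd(26, 150) = 2, gcd(27, 150) = 3, gcd(28, 150) = 2, gcd(30, 150) = 30, gcd(32, 150) = 2, gcd(33, 150) = 3, gcd(34, 150) = 2, gcd(35, 150) = 5, gcd(36, 150) = 6, gcd(38, 150) = 2, gcd(39, 150) = 3, gcd(40, 150) = 10, gcd(42, 150) = 6, gcd(44, 150) = 2, gcd(45, 150) = 15, gcd(46, 150) = 2, gcd(48, 150) = 6, gcd(50, 150) = 50, gcd(51, 150) = 3, gcd(52, 150) = 2, gcd(54, 150) = 6, gcd(55, 150) = 5, gcd(56, 150) = 2, gcd(57, 150) = 3, gcd(58, 150) = 2, gcd(60, 150) = 30, gcd(62, 150) = 2, gcd(63, 150) = 3, gcd(64, 150) = 2, gcd(65, 150) = 5, gcd(66, 150) = 6, gcd(68, 150) = 2, gcd(69, 150) = 3, gcd(70, 150) = 10, gcd(72, 150) = 6, gcd(74, 150) = 2, gcd(75, 150) = 75, gcd(76, 150) = 2, gcd(78, 150) = 6, gcd(80, 150) = 10, gcd(81, 150) = 3, gcd(82, 150) = 2, gcd(84, 150) = 6, gcd(85, 150) = 5, gcd(86, 150) = 2, gcd(87, 150) = 3, gcd(88, 150) = 2, gcd(90, 150) = 30, gcd(92, 150) = 2, gcd(93, 150) = 3, gcd(94, 150) = 2, gcd(95, 150) = 5, gcd(96, 150) = 6, gcd(98, 150) = 2, gcd(99, 150) = 3, gcd(100, 150) = 50, gcd(102, 150) = 6, gcd(104, 150) = 2, gcd(105, 150) = 15, gcd(106, 150) = 2, gcd(108, 150) = 6, gcd(110, 150) = 10, gcd(111, 150) = 3, gcd(112, 150) = 2, gcd(114, 150) = 6, gcd(115, 150) = 5, gcd(116, 150) = 2, gcd(117, 150) = 3, gcd(118, 150) = 2, gcd(120, 150) = 30, gcd(122, 150) = 2, gcd(123, 150) = 3, gcd(124, 150) = 2, gcd(125, 150) = 25, gcd(126, 150) = 6, gcd(128, 150) = 2, gcd(129, 150) = 3, gcd(130, 150) = 10, gcd(132, 150) = 6, gcd(134, 150) = 2, gcd(135, 150) = 15, gcd(136, 150) = 2, gcd(138, 150) = 6, gcd(140, 150) = 10, gcd(141, 150) = 3, gcd(142, 150) = 2, gcd(144, 150) = 6, gcd(145, 150) = 5, gcd(146, 150) = 2, gcd(147, 150) = 3, gcd(148, 150) = 2.
All other a ∈ {1, ..., 149} have gcd(a, 150) = 1 and are units. So the nonzero zero-divisors are exactly the 109 values of a appearing in this scan.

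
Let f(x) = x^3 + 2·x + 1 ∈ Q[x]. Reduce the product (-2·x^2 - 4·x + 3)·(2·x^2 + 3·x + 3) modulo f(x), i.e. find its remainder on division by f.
a · b ≡ -4·x^2 + 29·x + 23 (mod f(x))

First multiply in Q[x] without reducing: a · b = -4·x^4 - 14·x^3 - 12·x^2 - 3·x + 9. Now divide by f(x) = x^3 + 2·x + 1, eliminating the leading term at each step:
  leading term -4·x^4: subtract (-4·x)·f(x) = -4·x^4 - 8·x^2 - 4·x, leaving -14·x^3 - 4·x^2 + x + 9
  leading term -14·x^3: subtract (-14)·f(x) = -14·x^3 - 28·x - 14, leaving -4·x^2 + 29·x + 23
The degree is now < 3, so this is the remainder. Hence a · b ≡ -4·x^2 + 29·x + 23 in Q[x]/(f).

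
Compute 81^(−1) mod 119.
Apply the extended Euclidean algorithm to (119, 81), tracking rows (r, s, t) with s·119 + t·81 = r. Each division r_prev = q·r_cur + r_new produces the new row as (previous row) − q·(current row):
  row A: (119, 1, 0)   [1·119 + 0·81 = 119]
  row B: (81, 0, 1)   [0·119 + 1·81 = 81]
  119 = 1·81 + 38   → row C = row A − 1·row B = (38, 1, −1)   [check: 1·119 − 1·81 = 38]
  81 = 2·38 + 5   → row D = row B − 2·row C = (5, −2, 3)   [check: −2·119 + 3·81 = 5]
  38 = 7·5 + 3   → row E = row C − 7·row D = (3, 15, −22)   [check: 15·119 − 22·81 = 3]
  5 = 1·3 + 2   → row F = row D − 1·row E = (2, −17, 25)   [check: −17·119 + 25·81 = 2]
  3 = 1·2 + 1   → row G = row E − 1·row F = (1, 32, −47)   [check: 32·119 − 47·81 = 1]
  2 = 2·1 + 0   → remainder 0, stop. gcd = 1 (last nonzero row G).
The gcd is 1, so 81 is invertible mod 119. The last nonzero row gives 32·119 − 47·81 = 1, so t = −47. So 81^(−1) ≡ −47 ≡ 72 (mod 119). Verify: 81 · 72 = 5832 ≡ 1 (mod 119). ✓

Final answer: 81^(−1) ≡ 72 (mod 119)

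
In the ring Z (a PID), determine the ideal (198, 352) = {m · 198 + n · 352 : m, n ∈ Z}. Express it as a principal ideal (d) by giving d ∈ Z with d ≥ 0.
In the PID Z, (a, b) is generated by gcd(a, b). Compute gcd(352, 198) with the extended Euclidean algorithm, tracking rows (r, s, t) with s·352 + t·198 = r:
  row A: (352, 1, 0)   [1·352 + 0·198 = 352]
  row B: (198, 0, 1)   [0·352 + 1·198 = 198]
  352 = 1·198 + 154   → row C = row A − 1·row B = (154, 1, −1)   [check: 1·352 − 1·198 = 154]
  198 = 1·154 + 44   → row D = row B − 1·row C = (44, −1, 2)   [check: −1·352 + 2·198 = 44]
  154 = 3·44 + 22   → row E = row C − 3·row D = (22, 4, −7)   [check: 4·352 − 7·198 = 22]
  44 = 2·22 + 0   → remainder 0, stop. gcd = 22 (last nonzero row E).
So gcd(198, 352) = 22, with Bézout identity 4·352 − 7·198 = 22. Containment (⊇): the Bézout identity exhibits 22 as an element of (198, 352), giving (22) ⊆ (198, 352). Containment (⊆): since 22 | 198 and 22 | 352 (198 = 22·9, 352 = 22·16), every Z-linear combination of 198 and 352 is divisible by 22, so (198, 352) ⊆ (22). Therefore (198, 352) = (22), d = 22.

Final answer: (198, 352) = (22); d = 22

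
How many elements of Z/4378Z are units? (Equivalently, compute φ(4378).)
An element a ∈ Z/4378Z is a unit iff gcd(a, 4378) = 1, so the number of units is φ(4378). φ is multiplicative, with φ(p^e) = p^e − p^(e−1). Factorise 4378 = 2 · 11 · 199. Then
  φ(4378) = (2 − 1) · (11 − 1) · (199 − 1) = 1 · 10 · 198 = 1980.

Final answer: Z/4378Z has φ(4378) = 1980 units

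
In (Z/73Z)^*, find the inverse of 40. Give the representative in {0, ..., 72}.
40^(−1) ≡ 42 (mod 73)

Apply the extended Euclidean algorithm to (73, 40), tracking rows (r, s, t) with s·73 + t·40 = r. Each division r_prev = q·r_cur + r_new produces the new row as (previous row) − q·(current row):
  row A: (73, 1, 0)   [1·73 + 0·40 = 73]
  row B: (40, 0, 1)   [0·73 + 1·40 = 40]
  73 = 1·40 + 33   → row C = row A − 1·row B = (33, 1, −1)   [check: 1·73 − 1·40 = 33]
  40 = 1·33 + 7   → row D = row B − 1·row C = (7, −1, 2)   [check: −1·73 + 2·40 = 7]
  33 = 4·7 + 5   → row E = row C − 4·row D = (5, 5, −9)   [check: 5·73 − 9·40 = 5]
  7 = 1·5 + 2   → row F = row D − 1·row E = (2, −6, 11)   [check: −6·73 + 11·40 = 2]
  5 = 2·2 + 1   → row G = row E − 2·row F = (1, 17, −31)   [check: 17·73 − 31·40 = 1]
  2 = 2·1 + 0   → remainder 0, stop. gcd = 1 (last nonzero row G).
The gcd is 1, so 40 is invertible mod 73. The last nonzero row gives 17·73 − 31·40 = 1, so t = −31. So 40^(−1) ≡ −31 ≡ 42 (mod 73). Verify: 40 · 42 = 1680 ≡ 1 (mod 73). ✓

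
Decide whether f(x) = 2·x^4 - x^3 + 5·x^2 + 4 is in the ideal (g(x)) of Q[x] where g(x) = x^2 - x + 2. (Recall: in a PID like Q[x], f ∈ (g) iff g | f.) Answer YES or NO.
In Q[x] the ideal (g) consists of all multiples of g, so f ∈ (g) iff g | f, i.e. iff the remainder of f on division by g is 0. Divide f by g (g is monic, so eliminate the leading term of the running remainder at each step):
  leading term 2·x^4: subtract (2·x^2)·g(x) = 2·x^4 - 2·x^3 + 4·x^2, leaving x^3 + x^2 + 4
  leading term x^3: subtract (x)·g(x) = x^3 - x^2 + 2·x, leaving 2·x^2 - 2·x + 4
  leading term 2·x^2: subtract (2)·g(x) = 2·x^2 - 2·x + 4, leaving 0
The remainder is 0, so f(x) = g(x) · h(x) with h(x) = 2·x^2 + x + 2. Hence g | f, i.e. f ∈ (g).

Final answer: YES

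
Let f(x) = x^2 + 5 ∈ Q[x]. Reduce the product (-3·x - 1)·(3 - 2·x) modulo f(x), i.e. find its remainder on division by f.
a · b ≡ -7·x - 33 (mod f(x))

First multiply in Q[x] without reducing: a · b = 6·x^2 - 7·x - 3. Now divide by f(x) = x^2 + 5, eliminating the leading term at each step:
  leading term 6·x^2: subtract (6)·f(x) = 6·x^2 + 30, leaving -7·x - 33
The degree is now < 2, so this is the remainder. Hence a · b ≡ -7·x - 33 in Q[x]/(f).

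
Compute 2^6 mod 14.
8

Use repeated squaring. Binary(6) = 110. Walk through the bits of the exponent 6 left-to-right: at each bit after the leading one, square the running value, then multiply by 2 if the bit is 1 (always reducing mod 14):
  bit 1 = 1 (leading): start with 2.
  bit 2 = 1: square 2^2 = 4; bit is 1, so multiply 4·2 = 8 (mod 14).
  bit 3 = 0: square 8^2 = 64 ≡ 8 (mod 14).
Final value: 2^6 ≡ 8 (mod 14).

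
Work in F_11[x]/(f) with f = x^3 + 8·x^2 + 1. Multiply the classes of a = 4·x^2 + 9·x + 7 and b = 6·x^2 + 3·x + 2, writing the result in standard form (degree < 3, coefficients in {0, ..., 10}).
Multiply as integer polynomials: a · b = 24·x^4 + 66·x^3 + 77·x^2 + 39·x + 14. Reducing coefficients mod 11: a · b ≡ 2·x^4 + 6·x + 3. Now divide by f(x) = x^3 + 8·x^2 + 1 in F_11[x], eliminating the leading term at each step:
  leading term 2·x^4: subtract (2·x)·f(x) = 2·x^4 + 5·x^3 + 2·x, leaving 6·x^3 + 4·x + 3 (coefficients mod 11)
  leading term 6·x^3: subtract (6)·f(x) = 6·x^3 + 4·x^2 + 6, leaving 7·x^2 + 4·x + 8 (coefficients mod 11)
The degree is now < 3, so this is the remainder. Hence a · b ≡ 7·x^2 + 4·x + 8 in F_11[x]/(f).

Final answer: a · b ≡ 7·x^2 + 4·x + 8 (mod f(x))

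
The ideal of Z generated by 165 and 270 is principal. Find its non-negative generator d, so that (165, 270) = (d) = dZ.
In the PID Z, (a, b) is generated by gcd(a, b). Compute gcd(270, 165) with the extended Euclidean algorithm, tracking rows (r, s, t) with s·270 + t·165 = r:
  row A: (270, 1, 0)   [1·270 + 0·165 = 270]
  row B: (165, 0, 1)   [0·270 + 1·165 = 165]
  270 = 1·165 + 105   → row C = row A − 1·row B = (105, 1, −1)   [check: 1·270 − 1·165 = 105]
  165 = 1·105 + 60   → row D = row B − 1·row C = (60, −1, 2)   [check: −1·270 + 2·165 = 60]
  105 = 1·60 + 45   → row E = row C − 1·row D = (45, 2, −3)   [check: 2·270 − 3·165 = 45]
  60 = 1·45 + 15   → row F = row D − 1·row E = (15, −3, 5)   [check: −3·270 + 5·165 = 15]
  45 = 3·15 + 0   → remainder 0, stop. gcd = 15 (last nonzero row F).
So gcd(165, 270) = 15, with Bézout identity −3·270 + 5·165 = 15. Containment (⊇): the Bézout identity exhibits 15 as an element of (165, 270), giving (15) ⊆ (165, 270). Containment (⊆): since 15 | 165 and 15 | 270 (165 = 15·11, 270 = 15·18), every Z-linear combination of 165 and 270 is divisible by 15, so (165, 270) ⊆ (15). Therefore (165, 270) = (15), d = 15.

Final answer: (165, 270) = (15); d = 15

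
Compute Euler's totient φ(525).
φ is multiplicative, with φ(p^e) = p^e − p^(e−1). Factorise 525 = 3 · 5^2 · 7. Then
  φ(525) = (3 − 1) · (5^2 − 5^1) · (7 − 1) = 2 · 20 · 6 = 240.

Final answer: φ(525) = 240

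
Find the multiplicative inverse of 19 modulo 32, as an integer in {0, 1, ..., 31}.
19^(−1) ≡ 27 (mod 32)

Apply the extended Euclidean algorithm to (32, 19), tracking rows (r, s, t) with s·32 + t·19 = r. Each division r_prev = q·r_cur + r_new produces the new row as (previous row) − q·(current row):
  row A: (32, 1, 0)   [1·32 + 0·19 = 32]
  row B: (19, 0, 1)   [0·32 + 1·19 = 19]
  32 = 1·19 + 13   → row C = row A − 1·row B = (13, 1, −1)   [check: 1·32 − 1·19 = 13]
  19 = 1·13 + 6   → row D = row B − 1·row C = (6, −1, 2)   [check: −1·32 + 2·19 = 6]
  13 = 2·6 + 1   → row E = row C − 2·row D = (1, 3, −5)   [check: 3·32 − 5·19 = 1]
  6 = 6·1 + 0   → remainder 0, stop. gcd = 1 (last nonzero row E).
The gcd is 1, so 19 is invertible mod 32. The last nonzero row gives 3·32 − 5·19 = 1, so t = −5. So 19^(−1) ≡ −5 ≡ 27 (mod 32). Verify: 19 · 27 = 513 ≡ 1 (mod 32). ✓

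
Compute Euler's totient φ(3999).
φ(3999) = 2520

φ is multiplicative, with φ(p^e) = p^e − p^(e−1). Factorise 3999 = 3 · 31 · 43. Then
  φ(3999) = (3 − 1) · (31 − 1) · (43 − 1) = 2 · 30 · 42 = 2520.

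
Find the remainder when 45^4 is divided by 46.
Use repeated squaring. Binary(4) = 100. Walk through the bits of the exponent 4 left-to-right: at each bit after the leading one, square the running value, then multiply by 45 if the bit is 1 (always reducing mod 46):
  bit 1 = 1 (leading): start with 45.
  bit 2 = 0: square 45^2 = 2025 ≡ 1 (mod 46).
  bit 3 = 0: square 1^2 = 1 (mod 46).
Final value: 45^4 ≡ 1 (mod 46).

Final answer: 1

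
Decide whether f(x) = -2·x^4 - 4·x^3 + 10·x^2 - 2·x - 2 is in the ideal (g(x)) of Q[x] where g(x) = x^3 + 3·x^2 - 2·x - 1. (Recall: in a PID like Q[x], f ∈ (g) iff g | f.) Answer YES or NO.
YES

In Q[x] the ideal (g) consists of all multiples of g, so f ∈ (g) iff g | f, i.e. iff the remainder of f on division by g is 0. Divide f by g (g is monic, so eliminate the leading term of the running remainder at each step):
  leading term -2·x^4: subtract (-2·x)·g(x) = -2·x^4 - 6·x^3 + 4·x^2 + 2·x, leaving 2·x^3 + 6·x^2 - 4·x - 2
  leading term 2·x^3: subtract (2)·g(x) = 2·x^3 + 6·x^2 - 4·x - 2, leaving 0
The remainder is 0, so f(x) = g(x) · h(x) with h(x) = 2 - 2·x. Hence g | f, i.e. f ∈ (g).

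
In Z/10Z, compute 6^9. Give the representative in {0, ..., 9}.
Use repeated squaring. Binary(9) = 1001. Walk through the bits of the exponent 9 left-to-right: at each bit after the leading one, square the running value, then multiply by 6 if the bit is 1 (always reducing mod 10):
  bit 1 = 1 (leading): start with 6.
  bit 2 = 0: square 6^2 = 36 ≡ 6 (mod 10).
  bit 3 = 0: square 6^2 = 36 ≡ 6 (mod 10).
  bit 4 = 1: square 6^2 = 36 ≡ 6; bit is 1, so multiply 6·6 = 36 ≡ 6 (mod 10).
Final value: 6^9 ≡ 6 (mod 10).

Final answer: 6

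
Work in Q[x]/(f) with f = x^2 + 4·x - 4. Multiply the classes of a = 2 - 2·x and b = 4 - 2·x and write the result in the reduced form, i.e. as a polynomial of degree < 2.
First multiply in Q[x] without reducing: a · b = 4·x^2 - 12·x + 8. Now divide by f(x) = x^2 + 4·x - 4, eliminating the leading term at each step:
  leading term 4·x^2: subtract (4)·f(x) = 4·x^2 + 16·x - 16, leaving 24 - 28·x
The degree is now < 2, so this is the remainder. Hence a · b ≡ 24 - 28·x in Q[x]/(f).

Final answer: a · b ≡ 24 - 28·x (mod f(x))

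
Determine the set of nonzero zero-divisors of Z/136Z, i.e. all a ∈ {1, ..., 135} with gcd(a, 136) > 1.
nonzero zero-divisors of Z/136Z = {2, 4, 6, 8, 10, 12, 14, 16, 17, 18, 20, 22, 24, 26, 28, 30, 32, 34, 36, 38, 40, 42, 44, 46, 48, 50, 51, 52, 54, 56, 58, 60, 62, 64, 66, 68, 70, 72, 74, 76, 78, 80, 82, 84, 85, 86, 88, 90, 92, 94, 96, 98, 100, 102, 104, 106, 108, 110, 112, 114, 116, 118, 119, 120, 122, 124, 126, 128, 130, 132, 134}

An element a ∈ Z/136Z (with a ≠ 0) is a zero-divisor iff gcd(a, 136) > 1 (because a is a unit precisely when gcd(a, n) = 1, and in Z/nZ every nonzero, non-unit element is a zero-divisor). Scan a = 1, ..., 135 and keep those with gcd(a, 136) > 1:
  gcd(2, 136) = 2, gcd(4, 136) = 4, gcd(6, 136) = 2, gcd(8, 136) = 8, gcd(10, 136) = 2, gcd(12, 136) = 4, gcd(14, 136) = 2, gcd(16, 136) = 8, gcd(17, 136) = 17, gcd(18, 136) = 2, gcd(20, 136) = 4, gcd(22, 136) = 2, gcd(24, 136) = 8, gcd(26, 136) = 2, gcd(28, 136) = 4, gcd(30, 136) = 2, gcd(32, 136) = 8, gcd(34, 136) = 34, gcd(36, 136) = 4, gcd(38, 136) = 2, gcd(40, 136) = 8, gcd(42, 136) = 2, gcd(44, 136) = 4, gcd(46, 136) = 2, gcd(48, 136) = 8, gcd(50, 136) = 2, gcd(51, 136) = 17, gcd(52, 136) = 4, gcd(54, 136) = 2, gcd(56, 136) = 8, gcd(58, 136) = 2, gcd(60, 136) = 4, gcd(62, 136) = 2, gcd(64, 136) = 8, gcd(66, 136) = 2, gcd(68, 136) = 68, gcd(70, 136) = 2, gcd(72, 136) = 8, gcd(74, 136) = 2, gcd(76, 136) = 4, gcd(78, 136) = 2, gcd(80, 136) = 8, gcd(82, 136) = 2, gcd(84, 136) = 4, gcd(85, 136) = 17, gcd(86, 136) = 2, gcd(88, 136) = 8, gcd(90, 136) = 2, gcd(92, 136) = 4, gcd(94, 136) = 2, gcd(96, 136) = 8, gcd(98, 136) = 2, gcd(100, 136) = 4, gcd(102, 136) = 34, gcd(104, 136) = 8, gcd(106, 136) = 2, gcd(108, 136) = 4, gcd(110, 136) = 2, gcd(112, 136) = 8, gcd(114, 136) = 2, gcd(116, 136) = 4, gcd(118, 136) = 2, gcd(119, 136) = 17, gcd(120, 136) = 8, gcd(122, 136) = 2, gcd(124, 136) = 4, gcd(126, 136) = 2, gcd(128, 136) = 8, gcd(130, 136) = 2, gcd(132, 136) = 4, gcd(134, 136) = 2.
All other a ∈ {1, ..., 135} have gcd(a, 136) = 1 and are units. So the nonzero zero-divisors are exactly the 71 values of a appearing in this scan.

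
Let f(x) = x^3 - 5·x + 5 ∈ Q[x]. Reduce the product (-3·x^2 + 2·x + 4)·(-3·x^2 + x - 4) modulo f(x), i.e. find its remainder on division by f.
First multiply in Q[x] without reducing: a · b = 9·x^4 - 9·x^3 + 2·x^2 - 4·x - 16. Now divide by f(x) = x^3 - 5·x + 5, eliminating the leading term at each step:
  leading term 9·x^4: subtract (9·x)·f(x) = 9·x^4 - 45·x^2 + 45·x, leaving -9·x^3 + 47·x^2 - 49·x - 16
  leading term -9·x^3: subtract (-9)·f(x) = -9·x^3 + 45·x - 45, leaving 47·x^2 - 94·x + 29
The degree is now < 3, so this is the remainder. Hence a · b ≡ 47·x^2 - 94·x + 29 in Q[x]/(f).

Final answer: a · b ≡ 47·x^2 - 94·x + 29 (mod f(x))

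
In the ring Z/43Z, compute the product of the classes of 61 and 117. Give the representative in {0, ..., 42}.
42

Reduce the factors first: 61 ≡ 18, 117 ≡ 31 (mod 43), so 61 · 117 ≡ 18 · 31 (mod 43). 18 · 31 = 558. Dividing by 43: 558 = 12·43 + 42. So (61 · 117) mod 43 = 42.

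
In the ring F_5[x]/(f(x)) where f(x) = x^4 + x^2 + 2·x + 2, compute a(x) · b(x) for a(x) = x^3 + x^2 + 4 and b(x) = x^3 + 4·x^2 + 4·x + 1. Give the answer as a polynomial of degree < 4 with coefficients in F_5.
a · b ≡ 2·x^3 + 3·x^2 + 2·x (mod f(x))

Multiply as integer polynomials: a · b = x^6 + 5·x^5 + 8·x^4 + 9·x^3 + 17·x^2 + 16·x + 4. Reducing coefficients mod 5: a · b ≡ x^6 + 3·x^4 + 4·x^3 + 2·x^2 + x + 4. Now divide by f(x) = x^4 + x^2 + 2·x + 2 in F_5[x], eliminating the leading term at each step:
  leading term x^6: subtract (x^2)·f(x) = x^6 + x^4 + 2·x^3 + 2·x^2, leaving 2·x^4 + 2·x^3 + x + 4 (coefficients mod 5)
  leading term 2·x^4: subtract (2)·f(x) = 2·x^4 + 2·x^2 + 4·x + 4, leaving 2·x^3 + 3·x^2 + 2·x (coefficients mod 5)
The degree is now < 4, so this is the remainder. Hence a · b ≡ 2·x^3 + 3·x^2 + 2·x in F_5[x]/(f).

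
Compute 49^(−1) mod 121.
49^(−1) ≡ 42 (mod 121)

Apply the extended Euclidean algorithm to (121, 49), tracking rows (r, s, t) with s·121 + t·49 = r. Each division r_prev = q·r_cur + r_new produces the new row as (previous row) − q·(current row):
  row A: (121, 1, 0)   [1·121 + 0·49 = 121]
  row B: (49, 0, 1)   [0·121 + 1·49 = 49]
  121 = 2·49 + 23   → row C = row A − 2·row B = (23, 1, −2)   [check: 1·121 − 2·49 = 23]
  49 = 2·23 + 3   → row D = row B − 2·row C = (3, −2, 5)   [check: −2·121 + 5·49 = 3]
  23 = 7·3 + 2   → row E = row C − 7·row D = (2, 15, −37)   [check: 15·121 − 37·49 = 2]
  3 = 1·2 + 1   → row F = row D − 1·row E = (1, −17, 42)   [check: −17·121 + 42·49 = 1]
  2 = 2·1 + 0   → remainder 0, stop. gcd = 1 (last nonzero row F).
The gcd is 1, so 49 is invertible mod 121. The last nonzero row gives −17·121 + 42·49 = 1, so t = 42. So 49^(−1) ≡ 42 (mod 121). Verify: 49 · 42 = 2058 ≡ 1 (mod 121). ✓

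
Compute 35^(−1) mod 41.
35^(−1) ≡ 34 (mod 41)

Apply the extended Euclidean algorithm to (41, 35), tracking rows (r, s, t) with s·41 + t·35 = r. Each division r_prev = q·r_cur + r_new produces the new row as (previous row) − q·(current row):
  row A: (41, 1, 0)   [1·41 + 0·35 = 41]
  row B: (35, 0, 1)   [0·41 + 1·35 = 35]
  41 = 1·35 + 6   → row C = row A − 1·row B = (6, 1, −1)   [check: 1·41 − 1·35 = 6]
  35 = 5·6 + 5   → row D = row B − 5·row C = (5, −5, 6)   [check: −5·41 + 6·35 = 5]
  6 = 1·5 + 1   → row E = row C − 1·row D = (1, 6, −7)   [check: 6·41 − 7·35 = 1]
  5 = 5·1 + 0   → remainder 0, stop. gcd = 1 (last nonzero row E).
The gcd is 1, so 35 is invertible mod 41. The last nonzero row gives 6·41 − 7·35 = 1, so t = −7. So 35^(−1) ≡ −7 ≡ 34 (mod 41). Verify: 35 · 34 = 1190 ≡ 1 (mod 41). ✓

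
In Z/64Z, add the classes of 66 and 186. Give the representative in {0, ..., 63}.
Reduce the summands first: 66 ≡ 2, 186 ≡ 58 (mod 64), so 66 + 186 ≡ 2 + 58 (mod 64). 2 + 58 = 60; 60 = 0·64 + 60, so (66 + 186) mod 64 = 60.

Final answer: 60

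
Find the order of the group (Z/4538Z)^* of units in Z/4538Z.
|(Z/4538Z)^*| = 2268

(Z/4538Z)^* consists of the classes a with gcd(a, 4538) = 1, so its order is φ(4538). φ is multiplicative, with φ(p^e) = p^e − p^(e−1). Factorise 4538 = 2 · 2269. Then
  φ(4538) = (2 − 1) · (2269 − 1) = 1 · 2268 = 2268.
Thus |(Z/4538Z)^*| = 2268.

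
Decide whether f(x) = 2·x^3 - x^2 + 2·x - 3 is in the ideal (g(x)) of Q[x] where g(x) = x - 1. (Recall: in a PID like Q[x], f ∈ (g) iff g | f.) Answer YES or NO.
In Q[x] the ideal (g) consists of all multiples of g, so f ∈ (g) iff g | f, i.e. iff the remainder of f on division by g is 0. Divide f by g (g is monic, so eliminate the leading term of the running remainder at each step):
  leading term 2·x^3: subtract (2·x^2)·g(x) = 2·x^3 - 2·x^2, leaving x^2 + 2·x - 3
  leading term x^2: subtract (x)·g(x) = x^2 - x, leaving 3·x - 3
  leading term 3·x: subtract (3)·g(x) = 3·x - 3, leaving 0
The remainder is 0, so f(x) = g(x) · h(x) with h(x) = 2·x^2 + x + 3. Hence g | f, i.e. f ∈ (g).

Final answer: YES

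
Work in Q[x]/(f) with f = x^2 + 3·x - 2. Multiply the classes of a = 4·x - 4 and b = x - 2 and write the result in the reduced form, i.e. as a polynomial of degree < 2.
a · b ≡ 16 - 24·x (mod f(x))

First multiply in Q[x] without reducing: a · b = 4·x^2 - 12·x + 8. Now divide by f(x) = x^2 + 3·x - 2, eliminating the leading term at each step:
  leading term 4·x^2: subtract (4)·f(x) = 4·x^2 + 12·x - 8, leaving 16 - 24·x
The degree is now < 2, so this is the remainder. Hence a · b ≡ 16 - 24·x in Q[x]/(f).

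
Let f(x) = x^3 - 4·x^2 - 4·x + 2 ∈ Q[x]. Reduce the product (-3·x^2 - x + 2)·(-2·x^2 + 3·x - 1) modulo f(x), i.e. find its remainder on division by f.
a · b ≡ 88·x^2 + 63·x - 36 (mod f(x))

First multiply in Q[x] without reducing: a · b = 6·x^4 - 7·x^3 - 4·x^2 + 7·x - 2. Now divide by f(x) = x^3 - 4·x^2 - 4·x + 2, eliminating the leading term at each step:
  leading term 6·x^4: subtract (6·x)·f(x) = 6·x^4 - 24·x^3 - 24·x^2 + 12·x, leaving 17·x^3 + 20·x^2 - 5·x - 2
  leading term 17·x^3: subtract (17)·f(x) = 17·x^3 - 68·x^2 - 68·x + 34, leaving 88·x^2 + 63·x - 36
The degree is now < 3, so this is the remainder. Hence a · b ≡ 88·x^2 + 63·x - 36 in Q[x]/(f).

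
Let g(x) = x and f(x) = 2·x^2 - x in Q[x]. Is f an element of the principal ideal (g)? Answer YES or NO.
In Q[x] the ideal (g) consists of all multiples of g, so f ∈ (g) iff g | f, i.e. iff the remainder of f on division by g is 0. Divide f by g (g is monic, so eliminate the leading term of the running remainder at each step):
  leading term 2·x^2: subtract (2·x)·g(x) = 2·x^2, leaving -x
  leading term -x: subtract (-1)·g(x) = -x, leaving 0
The remainder is 0, so f(x) = g(x) · h(x) with h(x) = 2·x - 1. Hence g | f, i.e. f ∈ (g).

Final answer: YES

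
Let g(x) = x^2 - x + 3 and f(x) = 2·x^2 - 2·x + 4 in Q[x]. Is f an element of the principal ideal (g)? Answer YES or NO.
NO

In Q[x] the ideal (g) consists of all multiples of g, so f ∈ (g) iff g | f, i.e. iff the remainder of f on division by g is 0. Divide f by g (g is monic, so eliminate the leading term of the running remainder at each step):
  leading term 2·x^2: subtract (2)·g(x) = 2·x^2 - 2·x + 6, leaving -2
The remainder r(x) = -2 ≠ 0 (and deg r < deg g), so g ∤ f, i.e. f ∉ (g).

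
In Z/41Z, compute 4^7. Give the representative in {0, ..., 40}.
25

Use repeated squaring. Binary(7) = 111. Walk through the bits of the exponent 7 left-to-right: at each bit after the leading one, square the running value, then multiply by 4 if the bit is 1 (always reducing mod 41):
  bit 1 = 1 (leading): start with 4.
  bit 2 = 1: square 4^2 = 16; bit is 1, so multiply 16·4 = 64 ≡ 23 (mod 41).
  bit 3 = 1: square 23^2 = 529 ≡ 37; bit is 1, so multiply 37·4 = 148 ≡ 25 (mod 41).
Final value: 4^7 ≡ 25 (mod 41).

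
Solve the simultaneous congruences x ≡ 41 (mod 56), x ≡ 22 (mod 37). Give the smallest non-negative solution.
x ≡ 2057 (mod 2072); the representative in [0, 2072) is 2057

The moduli 56, 37 are pairwise coprime, so by the CRT there is a unique solution mod 56·37 = 2072.
Solve by successive substitution. Start with x ≡ 41 (mod 56).
  Combine with x ≡ 22 (mod 37): write x = 41 + 56·t and require 41 + 56·t ≡ 22 (mod 37), i.e. 56·t ≡ 22 − 41 ≡ 18 (mod 37). Since 56^(−1) ≡ 2 (mod 37) (56 ≡ 19 (mod 37)), t ≡ 2·18 ≡ 36 (mod 37). So x ≡ 41 + 56·36 = 2057 (mod 2072).
Unique solution in [0, 2072): x = 2057.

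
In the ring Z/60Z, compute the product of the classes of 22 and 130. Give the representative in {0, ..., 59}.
Reduce the factors first: 130 ≡ 10 (mod 60), so 22 · 130 ≡ 22 · 10 (mod 60). 22 · 10 = 220. Dividing by 60: 220 = 3·60 + 40. So (22 · 130) mod 60 = 40.

Final answer: 40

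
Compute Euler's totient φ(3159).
φ(3159) = 1944

φ is multiplicative, with φ(p^e) = p^e − p^(e−1). Factorise 3159 = 3^5 · 13. Then
  φ(3159) = (3^5 − 3^4) · (13 − 1) = 162 · 12 = 1944.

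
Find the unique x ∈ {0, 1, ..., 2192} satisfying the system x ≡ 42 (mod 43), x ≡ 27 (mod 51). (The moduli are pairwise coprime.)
x ≡ 945 (mod 2193); the representative in [0, 2193) is 945

The moduli 43, 51 are pairwise coprime, so by the CRT there is a unique solution mod 43·51 = 2193.
Solve by successive substitution. Start with x ≡ 42 (mod 43).
  Combine with x ≡ 27 (mod 51): write x = 42 + 43·t and require 42 + 43·t ≡ 27 (mod 51), i.e. 43·t ≡ 27 − 42 ≡ 36 (mod 51). Since 43^(−1) ≡ 19 (mod 51), t ≡ 19·36 ≡ 21 (mod 51). So x ≡ 42 + 43·21 = 945 (mod 2193).
Unique solution in [0, 2193): x = 945.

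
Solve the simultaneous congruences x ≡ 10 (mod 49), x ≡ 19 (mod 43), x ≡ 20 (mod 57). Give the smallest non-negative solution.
The moduli 49, 43, 57 are pairwise coprime, so by the CRT there is a unique solution mod 49·43·57 = 120099.
Solve by successive substitution. Start with x ≡ 10 (mod 49).
  Combine with x ≡ 19 (mod 43): write x = 10 + 49·t and require 10 + 49·t ≡ 19 (mod 43), i.e. 49·t ≡ 19 − 10 ≡ 9 (mod 43). Since 49^(−1) ≡ 36 (mod 43) (49 ≡ 6 (mod 43)), t ≡ 36·9 ≡ 23 (mod 43). So x ≡ 10 + 49·23 = 1137 (mod 2107).
  Combine with x ≡ 20 (mod 57): write x = 1137 + 2107·t and require 1137 + 2107·t ≡ 20 (mod 57), i.e. 2107·t ≡ 20 − 1137 ≡ 23 (mod 57). Since 2107^(−1) ≡ 28 (mod 57) (2107 ≡ 55 (mod 57)), t ≡ 28·23 ≡ 17 (mod 57). So x ≡ 1137 + 2107·17 = 36956 (mod 120099).
Unique solution in [0, 120099): x = 36956.

Final answer: x ≡ 36956 (mod 120099); the representative in [0, 120099) is 36956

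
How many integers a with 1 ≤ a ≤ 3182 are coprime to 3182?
1512

The number of a ∈ {1, ..., 3182} with gcd(a, 3182) = 1 is by definition Euler's totient φ(3182). φ is multiplicative, with φ(p^e) = p^e − p^(e−1). Factorise 3182 = 2 · 37 · 43. Then
  φ(3182) = (2 − 1) · (37 − 1) · (43 − 1) = 1 · 36 · 42 = 1512.
So there are 1512 such integers.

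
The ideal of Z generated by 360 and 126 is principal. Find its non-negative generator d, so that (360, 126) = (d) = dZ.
(360, 126) = (18); d = 18

In the PID Z, (a, b) is generated by gcd(a, b). Compute gcd(360, 126) with the extended Euclidean algorithm, tracking rows (r, s, t) with s·360 + t·126 = r:
  row A: (360, 1, 0)   [1·360 + 0·126 = 360]
  row B: (126, 0, 1)   [0·360 + 1·126 = 126]
  360 = 2·126 + 108   → row C = row A − 2·row B = (108, 1, −2)   [check: 1·360 − 2·126 = 108]
  126 = 1·108 + 18   → row D = row B − 1·row C = (18, −1, 3)   [check: −1·360 + 3·126 = 18]
  108 = 6·18 + 0   → remainder 0, stop. gcd = 18 (last nonzero row D).
So gcd(360, 126) = 18, with Bézout identity −1·360 + 3·126 = 18. Containment (⊇): the Bézout identity exhibits 18 as an element of (360, 126), giving (18) ⊆ (360, 126). Containment (⊆): since 18 | 360 and 18 | 126 (360 = 18·20, 126 = 18·7), every Z-linear combination of 360 and 126 is divisible by 18, so (360, 126) ⊆ (18). Therefore (360, 126) = (18), d = 18.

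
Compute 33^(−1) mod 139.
Apply the extended Euclidean algorithm to (139, 33), tracking rows (r, s, t) with s·139 + t·33 = r. Each division r_prev = q·r_cur + r_new produces the new row as (previous row) − q·(current row):
  row A: (139, 1, 0)   [1·139 + 0·33 = 139]
  row B: (33, 0, 1)   [0·139 + 1·33 = 33]
  139 = 4·33 + 7   → row C = row A − 4·row B = (7, 1, −4)   [check: 1·139 − 4·33 = 7]
  33 = 4·7 + 5   → row D = row B − 4·row C = (5, −4, 17)   [check: −4·139 + 17·33 = 5]
  7 = 1·5 + 2   → row E = row C − 1·row D = (2, 5, −21)   [check: 5·139 − 21·33 = 2]
  5 = 2·2 + 1   → row F = row D − 2·row E = (1, −14, 59)   [check: −14·139 + 59·33 = 1]
  2 = 2·1 + 0   → remainder 0, stop. gcd = 1 (last nonzero row F).
The gcd is 1, so 33 is invertible mod 139. The last nonzero row gives −14·139 + 59·33 = 1, so t = 59. So 33^(−1) ≡ 59 (mod 139). Verify: 33 · 59 = 1947 ≡ 1 (mod 139). ✓

Final answer: 33^(−1) ≡ 59 (mod 139)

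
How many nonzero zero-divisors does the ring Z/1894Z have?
Z/1894Z has 947 nonzero zero-divisors

In Z/1894Z each nonzero element is either a unit (gcd with 1894 is 1) or a zero-divisor (gcd > 1). The number of units is φ(1894): factorise 1894 = 2 · 947, so φ(1894) = (2 − 1) · (947 − 1) = 1 · 946 = 946. The nonzero elements number 1894 − 1 = 1893. Hence the nonzero zero-divisors number 1893 − 946 = 947.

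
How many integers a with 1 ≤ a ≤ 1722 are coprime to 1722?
The number of a ∈ {1, ..., 1722} with gcd(a, 1722) = 1 is by definition Euler's totient φ(1722). φ is multiplicative, with φ(p^e) = p^e − p^(e−1). Factorise 1722 = 2 · 3 · 7 · 41. Then
  φ(1722) = (2 − 1) · (3 − 1) · (7 − 1) · (41 − 1) = 1 · 2 · 6 · 40 = 480.
So there are 480 such integers.

Final answer: 480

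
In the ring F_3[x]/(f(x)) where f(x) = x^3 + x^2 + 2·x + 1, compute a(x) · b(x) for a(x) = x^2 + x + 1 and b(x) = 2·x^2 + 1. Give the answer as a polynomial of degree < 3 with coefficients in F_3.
Multiply as integer polynomials: a · b = 2·x^4 + 2·x^3 + 3·x^2 + x + 1. Reducing coefficients mod 3: a · b ≡ 2·x^4 + 2·x^3 + x + 1. Now divide by f(x) = x^3 + x^2 + 2·x + 1 in F_3[x], eliminating the leading term at each step:
  leading term 2·x^4: subtract (2·x)·f(x) = 2·x^4 + 2·x^3 + x^2 + 2·x, leaving 2·x^2 + 2·x + 1 (coefficients mod 3)
The degree is now < 3, so this is the remainder. Hence a · b ≡ 2·x^2 + 2·x + 1 in F_3[x]/(f).

Final answer: a · b ≡ 2·x^2 + 2·x + 1 (mod f(x))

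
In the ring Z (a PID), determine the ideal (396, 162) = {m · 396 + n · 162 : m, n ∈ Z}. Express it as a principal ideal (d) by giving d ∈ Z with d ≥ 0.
(396, 162) = (18); d = 18

In the PID Z, (a, b) is generated by gcd(a, b). Compute gcd(396, 162) with the extended Euclidean algorithm, tracking rows (r, s, t) with s·396 + t·162 = r:
  row A: (396, 1, 0)   [1·396 + 0·162 = 396]
  row B: (162, 0, 1)   [0·396 + 1·162 = 162]
  396 = 2·162 + 72   → row C = row A − 2·row B = (72, 1, −2)   [check: 1·396 − 2·162 = 72]
  162 = 2·72 + 18   → row D = row B − 2·row C = (18, −2, 5)   [check: −2·396 + 5·162 = 18]
  72 = 4·18 + 0   → remainder 0, stop. gcd = 18 (last nonzero row D).
So gcd(396, 162) = 18, with Bézout identity −2·396 + 5·162 = 18. Containment (⊇): the Bézout identity exhibits 18 as an element of (396, 162), giving (18) ⊆ (396, 162). Containment (⊆): since 18 | 396 and 18 | 162 (396 = 18·22, 162 = 18·9), every Z-linear combination of 396 and 162 is divisible by 18, so (396, 162) ⊆ (18). Therefore (396, 162) = (18), d = 18.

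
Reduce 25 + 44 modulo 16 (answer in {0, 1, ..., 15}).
Reduce the summands first: 25 ≡ 9, 44 ≡ 12 (mod 16), so 25 + 44 ≡ 9 + 12 (mod 16). 9 + 12 = 21; 21 = 1·16 + 5, so (25 + 44) mod 16 = 5.

Final answer: 5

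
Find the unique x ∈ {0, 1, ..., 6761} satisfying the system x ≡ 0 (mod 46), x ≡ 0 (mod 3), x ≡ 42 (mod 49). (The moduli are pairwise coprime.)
x ≡ 3864 (mod 6762); the representative in [0, 6762) is 3864

The moduli 46, 3, 49 are pairwise coprime, so by the CRT there is a unique solution mod 46·3·49 = 6762.
Solve by successive substitution. Start with x ≡ 0 (mod 46).
  Combine with x ≡ 0 (mod 3): write x = 46·t and require 46·t ≡ 0 (mod 3). Since 46^(−1) ≡ 1 (mod 3) (46 ≡ 1 (mod 3)), t ≡ 1·0 ≡ 0 (mod 3). So x ≡ 46·0 = 0 (mod 138).
  Combine with x ≡ 42 (mod 49): write x = 138·t and require 138·t ≡ 42 (mod 49). Since 138^(−1) ≡ 38 (mod 49) (138 ≡ 40 (mod 49)), t ≡ 38·42 ≡ 28 (mod 49). So x ≡ 138·28 = 3864 (mod 6762).
Unique solution in [0, 6762): x = 3864.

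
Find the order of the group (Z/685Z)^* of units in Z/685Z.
(Z/685Z)^* consists of the classes a with gcd(a, 685) = 1, so its order is φ(685). φ is multiplicative, with φ(p^e) = p^e − p^(e−1). Factorise 685 = 5 · 137. Then
  φ(685) = (5 − 1) · (137 − 1) = 4 · 136 = 544.
Thus |(Z/685Z)^*| = 544.

Final answer: |(Z/685Z)^*| = 544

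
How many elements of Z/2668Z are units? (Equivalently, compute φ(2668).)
An element a ∈ Z/2668Z is a unit iff gcd(a, 2668) = 1, so the number of units is φ(2668). φ is multiplicative, with φ(p^e) = p^e − p^(e−1). Factorise 2668 = 2^2 · 23 · 29. Then
  φ(2668) = (2^2 − 2^1) · (23 − 1) · (29 − 1) = 2 · 22 · 28 = 1232.

Final answer: Z/2668Z has φ(2668) = 1232 units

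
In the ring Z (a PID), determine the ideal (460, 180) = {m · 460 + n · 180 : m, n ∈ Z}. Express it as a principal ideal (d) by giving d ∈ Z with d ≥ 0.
(460, 180) = (20); d = 20

In the PID Z, (a, b) is generated by gcd(a, b). Compute gcd(460, 180) with the extended Euclidean algorithm, tracking rows (r, s, t) with s·460 + t·180 = r:
  row A: (460, 1, 0)   [1·460 + 0·180 = 460]
  row B: (180, 0, 1)   [0·460 + 1·180 = 180]
  460 = 2·180 + 100   → row C = row A − 2·row B = (100, 1, −2)   [check: 1·460 − 2·180 = 100]
  180 = 1·100 + 80   → row D = row B − 1·row C = (80, −1, 3)   [check: −1·460 + 3·180 = 80]
  100 = 1·80 + 20   → row E = row C − 1·row D = (20, 2, −5)   [check: 2·460 − 5·180 = 20]
  80 = 4·20 + 0   → remainder 0, stop. gcd = 20 (last nonzero row E).
So gcd(460, 180) = 20, with Bézout identity 2·460 − 5·180 = 20. Containment (⊇): the Bézout identity exhibits 20 as an element of (460, 180), giving (20) ⊆ (460, 180). Containment (⊆): since 20 | 460 and 20 | 180 (460 = 20·23, 180 = 20·9), every Z-linear combination of 460 and 180 is divisible by 20, so (460, 180) ⊆ (20). Therefore (460, 180) = (20), d = 20.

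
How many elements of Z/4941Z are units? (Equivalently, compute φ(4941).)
An element a ∈ Z/4941Z is a unit iff gcd(a, 4941) = 1, so the number of units is φ(4941). φ is multiplicative, with φ(p^e) = p^e − p^(e−1). Factorise 4941 = 3^4 · 61. Then
  φ(4941) = (3^4 − 3^3) · (61 − 1) = 54 · 60 = 3240.

Final answer: Z/4941Z has φ(4941) = 3240 units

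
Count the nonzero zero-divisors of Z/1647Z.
Z/1647Z has 566 nonzero zero-divisors

In Z/1647Z each nonzero element is either a unit (gcd with 1647 is 1) or a zero-divisor (gcd > 1). The number of units is φ(1647): factorise 1647 = 3^3 · 61, so φ(1647) = (3^3 − 3^2) · (61 − 1) = 18 · 60 = 1080. The nonzero elements number 1647 − 1 = 1646. Hence the nonzero zero-divisors number 1646 − 1080 = 566.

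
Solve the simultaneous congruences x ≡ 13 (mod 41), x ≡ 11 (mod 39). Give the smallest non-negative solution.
The moduli 41, 39 are pairwise coprime, so by the CRT there is a unique solution mod 41·39 = 1599.
Solve by successive substitution. Start with x ≡ 13 (mod 41).
  Combine with x ≡ 11 (mod 39): write x = 13 + 41·t and require 13 + 41·t ≡ 11 (mod 39), i.e. 41·t ≡ 11 − 13 ≡ 37 (mod 39). Since 41^(−1) ≡ 20 (mod 39) (41 ≡ 2 (mod 39)), t ≡ 20·37 ≡ 38 (mod 39). So x ≡ 13 + 41·38 = 1571 (mod 1599).
Unique solution in [0, 1599): x = 1571.

Final answer: x ≡ 1571 (mod 1599); the representative in [0, 1599) is 1571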